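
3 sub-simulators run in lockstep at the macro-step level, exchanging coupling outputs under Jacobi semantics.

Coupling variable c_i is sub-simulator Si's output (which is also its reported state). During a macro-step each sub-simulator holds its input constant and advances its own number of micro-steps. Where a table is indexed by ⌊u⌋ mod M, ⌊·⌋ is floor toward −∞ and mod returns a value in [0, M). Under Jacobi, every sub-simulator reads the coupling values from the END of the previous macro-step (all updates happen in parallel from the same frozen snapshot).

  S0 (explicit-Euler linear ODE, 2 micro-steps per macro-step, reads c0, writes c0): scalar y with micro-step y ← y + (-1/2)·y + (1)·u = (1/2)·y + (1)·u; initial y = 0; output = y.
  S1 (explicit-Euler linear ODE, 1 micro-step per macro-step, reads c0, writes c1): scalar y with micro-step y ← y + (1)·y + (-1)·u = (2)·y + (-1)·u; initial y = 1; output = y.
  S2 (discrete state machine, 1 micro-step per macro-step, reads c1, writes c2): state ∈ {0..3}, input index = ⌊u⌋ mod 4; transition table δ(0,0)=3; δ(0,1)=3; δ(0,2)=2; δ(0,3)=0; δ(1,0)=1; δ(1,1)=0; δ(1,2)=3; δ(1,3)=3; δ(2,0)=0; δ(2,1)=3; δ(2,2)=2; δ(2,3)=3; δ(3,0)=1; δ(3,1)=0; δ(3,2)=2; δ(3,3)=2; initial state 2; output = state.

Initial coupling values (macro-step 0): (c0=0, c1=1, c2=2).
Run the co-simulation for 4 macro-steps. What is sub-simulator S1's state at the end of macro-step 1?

macro 1: S0 reads c0=0 → after 2×micro: 0; S1 reads c0=0 → after 1×micro: 2; S2 reads c1=1 → after 1×micro: 3 ⇒ (c0=0, c1=2, c2=3)
macro 2: S0 reads c0=0 → after 2×micro: 0; S1 reads c0=0 → after 1×micro: 4; S2 reads c1=2 → after 1×micro: 2 ⇒ (c0=0, c1=4, c2=2)
macro 3: S0 reads c0=0 → after 2×micro: 0; S1 reads c0=0 → after 1×micro: 8; S2 reads c1=4 → after 1×micro: 0 ⇒ (c0=0, c1=8, c2=0)
macro 4: S0 reads c0=0 → after 2×micro: 0; S1 reads c0=0 → after 1×micro: 16; S2 reads c1=8 → after 1×micro: 3 ⇒ (c0=0, c1=16, c2=3)

S1 state at macro-step 1 = 2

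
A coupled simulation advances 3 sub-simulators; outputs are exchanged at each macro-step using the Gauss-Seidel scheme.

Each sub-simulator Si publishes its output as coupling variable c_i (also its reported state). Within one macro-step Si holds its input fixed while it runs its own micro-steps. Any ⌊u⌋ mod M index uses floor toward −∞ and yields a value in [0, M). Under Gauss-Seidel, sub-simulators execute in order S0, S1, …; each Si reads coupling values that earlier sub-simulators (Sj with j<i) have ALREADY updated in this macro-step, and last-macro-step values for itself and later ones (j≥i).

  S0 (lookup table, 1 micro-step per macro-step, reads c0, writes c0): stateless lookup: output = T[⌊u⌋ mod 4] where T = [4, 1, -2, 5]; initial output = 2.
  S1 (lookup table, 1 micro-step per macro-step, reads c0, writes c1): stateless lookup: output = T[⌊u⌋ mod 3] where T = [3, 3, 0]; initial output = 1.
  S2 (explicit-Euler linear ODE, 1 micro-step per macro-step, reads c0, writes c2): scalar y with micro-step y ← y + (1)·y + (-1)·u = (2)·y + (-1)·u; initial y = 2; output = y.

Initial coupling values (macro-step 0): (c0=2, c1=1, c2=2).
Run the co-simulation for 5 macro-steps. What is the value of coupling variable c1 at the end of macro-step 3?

macro 1: S0 reads c0=2 → after 1×micro: -2; S1 reads c0=-2 → after 1×micro: 3; S2 reads c0=-2 → after 1×micro: 6 ⇒ (c0=-2, c1=3, c2=6)
macro 2: S0 reads c0=-2 → after 1×micro: -2; S1 reads c0=-2 → after 1×micro: 3; S2 reads c0=-2 → after 1×micro: 14 ⇒ (c0=-2, c1=3, c2=14)
macro 3: S0 reads c0=-2 → after 1×micro: -2; S1 reads c0=-2 → after 1×micro: 3; S2 reads c0=-2 → after 1×micro: 30 ⇒ (c0=-2, c1=3, c2=30)
macro 4: S0 reads c0=-2 → after 1×micro: -2; S1 reads c0=-2 → after 1×micro: 3; S2 reads c0=-2 → after 1×micro: 62 ⇒ (c0=-2, c1=3, c2=62)
macro 5: S0 reads c0=-2 → after 1×micro: -2; S1 reads c0=-2 → after 1×micro: 3; S2 reads c0=-2 → after 1×micro: 126 ⇒ (c0=-2, c1=3, c2=126)

c1 at macro-step 3 = 3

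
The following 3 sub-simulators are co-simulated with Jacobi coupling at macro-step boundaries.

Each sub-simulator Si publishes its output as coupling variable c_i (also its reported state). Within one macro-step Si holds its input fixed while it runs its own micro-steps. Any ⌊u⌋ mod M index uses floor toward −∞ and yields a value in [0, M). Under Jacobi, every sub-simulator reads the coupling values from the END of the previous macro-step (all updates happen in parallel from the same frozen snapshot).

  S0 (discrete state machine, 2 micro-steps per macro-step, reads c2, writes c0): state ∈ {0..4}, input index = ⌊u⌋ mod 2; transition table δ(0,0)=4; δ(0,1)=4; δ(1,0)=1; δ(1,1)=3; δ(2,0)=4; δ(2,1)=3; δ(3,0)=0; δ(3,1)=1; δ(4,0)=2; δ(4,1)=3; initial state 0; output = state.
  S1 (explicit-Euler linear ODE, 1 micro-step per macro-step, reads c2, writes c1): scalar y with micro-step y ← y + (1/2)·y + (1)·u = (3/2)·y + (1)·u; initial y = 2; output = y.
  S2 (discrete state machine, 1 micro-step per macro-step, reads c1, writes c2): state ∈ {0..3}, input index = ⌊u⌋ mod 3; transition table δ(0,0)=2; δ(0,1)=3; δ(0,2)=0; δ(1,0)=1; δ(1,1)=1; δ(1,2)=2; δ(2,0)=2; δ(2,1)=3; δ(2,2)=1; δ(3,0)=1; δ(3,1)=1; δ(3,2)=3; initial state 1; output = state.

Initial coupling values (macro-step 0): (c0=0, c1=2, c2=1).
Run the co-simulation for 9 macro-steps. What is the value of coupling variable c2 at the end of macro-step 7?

macro 1: S0 reads c2=1 → after 2×micro: 3; S1 reads c2=1 → after 1×micro: 4; S2 reads c1=2 → after 1×micro: 2 ⇒ (c0=3, c1=4, c2=2)
macro 2: S0 reads c2=2 → after 2×micro: 4; S1 reads c2=2 → after 1×micro: 8; S2 reads c1=4 → after 1×micro: 3 ⇒ (c0=4, c1=8, c2=3)
macro 3: S0 reads c2=3 → after 2×micro: 1; S1 reads c2=3 → after 1×micro: 15; S2 reads c1=8 → after 1×micro: 3 ⇒ (c0=1, c1=15, c2=3)
macro 4: S0 reads c2=3 → after 2×micro: 1; S1 reads c2=3 → after 1×micro: 51/2; S2 reads c1=15 → after 1×micro: 1 ⇒ (c0=1, c1=51/2, c2=1)
macro 5: S0 reads c2=1 → after 2×micro: 1; S1 reads c2=1 → after 1×micro: 157/4; S2 reads c1=51/2 → after 1×micro: 1 ⇒ (c0=1, c1=157/4, c2=1)
macro 6: S0 reads c2=1 → after 2×micro: 1; S1 reads c2=1 → after 1×micro: 479/8; S2 reads c1=157/4 → after 1×micro: 1 ⇒ (c0=1, c1=479/8, c2=1)
macro 7: S0 reads c2=1 → after 2×micro: 1; S1 reads c2=1 → after 1×micro: 1453/16; S2 reads c1=479/8 → after 1×micro: 2 ⇒ (c0=1, c1=1453/16, c2=2)
macro 8: S0 reads c2=2 → after 2×micro: 1; S1 reads c2=2 → after 1×micro: 4423/32; S2 reads c1=1453/16 → after 1×micro: 2 ⇒ (c0=1, c1=4423/32, c2=2)
macro 9: S0 reads c2=2 → after 2×micro: 1; S1 reads c2=2 → after 1×micro: 13397/64; S2 reads c1=4423/32 → after 1×micro: 2 ⇒ (c0=1, c1=13397/64, c2=2)

c2 at macro-step 7 = 2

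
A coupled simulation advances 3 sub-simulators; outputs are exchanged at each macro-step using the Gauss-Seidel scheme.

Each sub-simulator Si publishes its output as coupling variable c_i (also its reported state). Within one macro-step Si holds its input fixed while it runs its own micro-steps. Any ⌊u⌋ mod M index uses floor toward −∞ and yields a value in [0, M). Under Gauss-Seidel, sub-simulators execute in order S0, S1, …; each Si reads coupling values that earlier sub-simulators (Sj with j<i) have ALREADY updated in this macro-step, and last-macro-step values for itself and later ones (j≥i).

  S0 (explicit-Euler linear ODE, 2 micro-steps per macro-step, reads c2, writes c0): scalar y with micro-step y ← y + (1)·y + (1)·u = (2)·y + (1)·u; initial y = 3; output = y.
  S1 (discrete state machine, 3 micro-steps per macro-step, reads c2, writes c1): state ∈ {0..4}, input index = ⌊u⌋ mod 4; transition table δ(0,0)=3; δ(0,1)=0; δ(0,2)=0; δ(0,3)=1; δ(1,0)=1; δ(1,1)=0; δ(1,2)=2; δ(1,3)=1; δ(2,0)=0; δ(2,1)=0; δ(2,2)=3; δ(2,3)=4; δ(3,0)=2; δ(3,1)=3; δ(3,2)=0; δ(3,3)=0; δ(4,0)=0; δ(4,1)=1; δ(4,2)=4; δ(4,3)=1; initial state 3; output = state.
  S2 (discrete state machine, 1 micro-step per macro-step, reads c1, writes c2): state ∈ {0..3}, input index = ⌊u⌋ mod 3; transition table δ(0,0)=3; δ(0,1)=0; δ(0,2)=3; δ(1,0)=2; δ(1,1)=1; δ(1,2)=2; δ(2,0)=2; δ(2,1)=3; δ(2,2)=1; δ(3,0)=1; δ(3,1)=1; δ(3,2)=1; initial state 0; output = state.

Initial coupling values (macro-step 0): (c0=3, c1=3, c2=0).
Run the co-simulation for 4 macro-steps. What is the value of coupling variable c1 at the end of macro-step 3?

c1 at macro-step 3 = 0

macro 1: S0 reads c2=0 → after 2×micro: 12; S1 reads c2=0 → after 3×micro: 3; S2 reads c1=3 → after 1×micro: 3 ⇒ (c0=12, c1=3, c2=3)
macro 2: S0 reads c2=3 → after 2×micro: 57; S1 reads c2=3 → after 3×micro: 1; S2 reads c1=1 → after 1×micro: 1 ⇒ (c0=57, c1=1, c2=1)
macro 3: S0 reads c2=1 → after 2×micro: 231; S1 reads c2=1 → after 3×micro: 0; S2 reads c1=0 → after 1×micro: 2 ⇒ (c0=231, c1=0, c2=2)
macro 4: S0 reads c2=2 → after 2×micro: 930; S1 reads c2=2 → after 3×micro: 0; S2 reads c1=0 → after 1×micro: 2 ⇒ (c0=930, c1=0, c2=2)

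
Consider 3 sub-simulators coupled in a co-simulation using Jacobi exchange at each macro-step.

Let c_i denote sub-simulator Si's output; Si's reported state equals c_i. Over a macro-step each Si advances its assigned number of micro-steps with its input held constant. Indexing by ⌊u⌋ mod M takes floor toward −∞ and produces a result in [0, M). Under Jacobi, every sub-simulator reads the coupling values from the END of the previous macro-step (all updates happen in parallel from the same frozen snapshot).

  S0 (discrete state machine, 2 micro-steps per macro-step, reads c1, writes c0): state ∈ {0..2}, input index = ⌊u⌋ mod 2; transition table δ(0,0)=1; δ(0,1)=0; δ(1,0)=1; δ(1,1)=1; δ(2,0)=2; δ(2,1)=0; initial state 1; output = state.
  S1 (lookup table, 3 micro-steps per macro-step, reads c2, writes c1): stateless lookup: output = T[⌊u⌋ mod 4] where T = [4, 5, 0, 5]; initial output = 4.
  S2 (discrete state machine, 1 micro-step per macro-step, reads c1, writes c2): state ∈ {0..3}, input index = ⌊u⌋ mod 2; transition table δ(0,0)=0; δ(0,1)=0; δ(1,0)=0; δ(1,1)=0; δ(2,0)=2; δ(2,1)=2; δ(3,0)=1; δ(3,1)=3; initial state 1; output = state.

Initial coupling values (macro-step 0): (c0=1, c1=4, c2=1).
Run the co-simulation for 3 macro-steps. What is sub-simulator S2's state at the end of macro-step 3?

macro 1: S0 reads c1=4 → after 2×micro: 1; S1 reads c2=1 → after 3×micro: 5; S2 reads c1=4 → after 1×micro: 0 ⇒ (c0=1, c1=5, c2=0)
macro 2: S0 reads c1=5 → after 2×micro: 1; S1 reads c2=0 → after 3×micro: 4; S2 reads c1=5 → after 1×micro: 0 ⇒ (c0=1, c1=4, c2=0)
macro 3: S0 reads c1=4 → after 2×micro: 1; S1 reads c2=0 → after 3×micro: 4; S2 reads c1=4 → after 1×micro: 0 ⇒ (c0=1, c1=4, c2=0)

S2 state at macro-step 3 = 0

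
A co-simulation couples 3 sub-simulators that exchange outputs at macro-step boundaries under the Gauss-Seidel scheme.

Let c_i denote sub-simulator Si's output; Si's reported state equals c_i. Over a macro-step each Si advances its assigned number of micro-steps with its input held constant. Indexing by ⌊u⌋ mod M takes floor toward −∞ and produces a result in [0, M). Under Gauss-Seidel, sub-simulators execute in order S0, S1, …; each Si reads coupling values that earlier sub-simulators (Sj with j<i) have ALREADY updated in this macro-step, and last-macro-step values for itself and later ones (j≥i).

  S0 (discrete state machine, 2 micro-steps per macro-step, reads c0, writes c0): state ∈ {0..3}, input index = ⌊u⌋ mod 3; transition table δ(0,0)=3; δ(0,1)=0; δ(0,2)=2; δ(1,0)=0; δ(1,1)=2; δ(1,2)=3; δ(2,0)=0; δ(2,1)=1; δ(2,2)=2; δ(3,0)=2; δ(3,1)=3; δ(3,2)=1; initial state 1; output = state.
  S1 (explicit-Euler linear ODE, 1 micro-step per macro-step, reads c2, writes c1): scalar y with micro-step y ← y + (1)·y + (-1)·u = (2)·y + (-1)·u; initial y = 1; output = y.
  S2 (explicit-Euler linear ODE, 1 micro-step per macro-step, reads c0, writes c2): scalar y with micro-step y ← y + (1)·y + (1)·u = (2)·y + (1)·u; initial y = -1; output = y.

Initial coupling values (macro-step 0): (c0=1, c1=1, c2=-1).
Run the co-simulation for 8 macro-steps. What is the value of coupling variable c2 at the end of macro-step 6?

macro 1: S0 reads c0=1 → after 2×micro: 1; S1 reads c2=-1 → after 1×micro: 3; S2 reads c0=1 → after 1×micro: -1 ⇒ (c0=1, c1=3, c2=-1)
macro 2: S0 reads c0=1 → after 2×micro: 1; S1 reads c2=-1 → after 1×micro: 7; S2 reads c0=1 → after 1×micro: -1 ⇒ (c0=1, c1=7, c2=-1)
macro 3: S0 reads c0=1 → after 2×micro: 1; S1 reads c2=-1 → after 1×micro: 15; S2 reads c0=1 → after 1×micro: -1 ⇒ (c0=1, c1=15, c2=-1)
macro 4: S0 reads c0=1 → after 2×micro: 1; S1 reads c2=-1 → after 1×micro: 31; S2 reads c0=1 → after 1×micro: -1 ⇒ (c0=1, c1=31, c2=-1)
macro 5: S0 reads c0=1 → after 2×micro: 1; S1 reads c2=-1 → after 1×micro: 63; S2 reads c0=1 → after 1×micro: -1 ⇒ (c0=1, c1=63, c2=-1)
macro 6: S0 reads c0=1 → after 2×micro: 1; S1 reads c2=-1 → after 1×micro: 127; S2 reads c0=1 → after 1×micro: -1 ⇒ (c0=1, c1=127, c2=-1)
macro 7: S0 reads c0=1 → after 2×micro: 1; S1 reads c2=-1 → after 1×micro: 255; S2 reads c0=1 → after 1×micro: -1 ⇒ (c0=1, c1=255, c2=-1)
macro 8: S0 reads c0=1 → after 2×micro: 1; S1 reads c2=-1 → after 1×micro: 511; S2 reads c0=1 → after 1×micro: -1 ⇒ (c0=1, c1=511, c2=-1)

c2 at macro-step 6 = -1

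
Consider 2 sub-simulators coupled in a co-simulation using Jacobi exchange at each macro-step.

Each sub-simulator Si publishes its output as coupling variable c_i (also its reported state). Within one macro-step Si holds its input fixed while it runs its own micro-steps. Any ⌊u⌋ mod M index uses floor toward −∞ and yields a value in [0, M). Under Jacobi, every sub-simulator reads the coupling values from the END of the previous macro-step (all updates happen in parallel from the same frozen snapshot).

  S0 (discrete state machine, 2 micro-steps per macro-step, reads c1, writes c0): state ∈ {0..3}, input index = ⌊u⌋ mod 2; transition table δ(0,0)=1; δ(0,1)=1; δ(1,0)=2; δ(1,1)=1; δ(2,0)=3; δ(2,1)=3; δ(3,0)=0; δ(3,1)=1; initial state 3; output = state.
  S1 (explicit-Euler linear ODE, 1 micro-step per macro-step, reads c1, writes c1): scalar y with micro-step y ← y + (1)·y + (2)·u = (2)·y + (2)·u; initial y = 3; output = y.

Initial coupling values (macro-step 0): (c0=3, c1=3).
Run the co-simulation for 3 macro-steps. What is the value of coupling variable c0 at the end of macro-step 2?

macro 1: S0 reads c1=3 → after 2×micro: 1; S1 reads c1=3 → after 1×micro: 12 ⇒ (c0=1, c1=12)
macro 2: S0 reads c1=12 → after 2×micro: 3; S1 reads c1=12 → after 1×micro: 48 ⇒ (c0=3, c1=48)
macro 3: S0 reads c1=48 → after 2×micro: 1; S1 reads c1=48 → after 1×micro: 192 ⇒ (c0=1, c1=192)

c0 at macro-step 2 = 3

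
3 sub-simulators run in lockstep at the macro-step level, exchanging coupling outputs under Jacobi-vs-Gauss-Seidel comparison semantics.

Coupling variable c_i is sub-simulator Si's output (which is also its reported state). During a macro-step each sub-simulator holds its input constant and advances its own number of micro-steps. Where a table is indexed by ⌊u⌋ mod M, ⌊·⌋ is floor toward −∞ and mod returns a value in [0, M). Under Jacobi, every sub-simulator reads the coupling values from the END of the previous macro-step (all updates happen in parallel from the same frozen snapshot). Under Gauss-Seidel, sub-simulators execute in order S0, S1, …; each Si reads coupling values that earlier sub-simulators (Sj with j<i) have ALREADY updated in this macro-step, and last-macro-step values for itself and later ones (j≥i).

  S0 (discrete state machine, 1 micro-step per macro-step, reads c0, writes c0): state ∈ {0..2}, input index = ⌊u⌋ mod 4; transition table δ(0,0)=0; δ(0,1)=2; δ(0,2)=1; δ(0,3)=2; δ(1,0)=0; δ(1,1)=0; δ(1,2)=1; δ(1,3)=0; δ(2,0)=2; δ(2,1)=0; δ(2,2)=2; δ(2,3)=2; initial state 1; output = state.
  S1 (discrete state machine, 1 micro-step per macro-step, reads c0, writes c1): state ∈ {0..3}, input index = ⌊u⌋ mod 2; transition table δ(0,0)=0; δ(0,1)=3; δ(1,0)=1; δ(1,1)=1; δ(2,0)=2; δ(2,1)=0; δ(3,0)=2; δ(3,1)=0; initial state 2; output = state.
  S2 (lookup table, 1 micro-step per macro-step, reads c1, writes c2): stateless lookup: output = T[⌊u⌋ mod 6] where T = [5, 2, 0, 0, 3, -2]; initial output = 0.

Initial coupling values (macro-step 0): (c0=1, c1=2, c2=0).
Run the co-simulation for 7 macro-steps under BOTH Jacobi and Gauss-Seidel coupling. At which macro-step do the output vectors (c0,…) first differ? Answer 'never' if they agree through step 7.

first divergence at macro-step: 1

[Jacobi] macro 1: S0 reads c0=1 → after 1×micro: 0; S1 reads c0=1 → after 1×micro: 0; S2 reads c1=2 → after 1×micro: 0 ⇒ (c0=0, c1=0, c2=0)
[Jacobi] macro 2: S0 reads c0=0 → after 1×micro: 0; S1 reads c0=0 → after 1×micro: 0; S2 reads c1=0 → after 1×micro: 5 ⇒ (c0=0, c1=0, c2=5)
[Jacobi] macro 3: S0 reads c0=0 → after 1×micro: 0; S1 reads c0=0 → after 1×micro: 0; S2 reads c1=0 → after 1×micro: 5 ⇒ (c0=0, c1=0, c2=5)
[Jacobi] macro 4: S0 reads c0=0 → after 1×micro: 0; S1 reads c0=0 → after 1×micro: 0; S2 reads c1=0 → after 1×micro: 5 ⇒ (c0=0, c1=0, c2=5)
[Jacobi] macro 5: S0 reads c0=0 → after 1×micro: 0; S1 reads c0=0 → after 1×micro: 0; S2 reads c1=0 → after 1×micro: 5 ⇒ (c0=0, c1=0, c2=5)
[Jacobi] macro 6: S0 reads c0=0 → after 1×micro: 0; S1 reads c0=0 → after 1×micro: 0; S2 reads c1=0 → after 1×micro: 5 ⇒ (c0=0, c1=0, c2=5)
[Jacobi] macro 7: S0 reads c0=0 → after 1×micro: 0; S1 reads c0=0 → after 1×micro: 0; S2 reads c1=0 → after 1×micro: 5 ⇒ (c0=0, c1=0, c2=5)
[Gauss-Seidel] macro 1: S0 reads c0=1 → after 1×micro: 0; S1 reads c0=0 → after 1×micro: 2; S2 reads c1=2 → after 1×micro: 0 ⇒ (c0=0, c1=2, c2=0)
[Gauss-Seidel] macro 2: S0 reads c0=0 → after 1×micro: 0; S1 reads c0=0 → after 1×micro: 2; S2 reads c1=2 → after 1×micro: 0 ⇒ (c0=0, c1=2, c2=0)
[Gauss-Seidel] macro 3: S0 reads c0=0 → after 1×micro: 0; S1 reads c0=0 → after 1×micro: 2; S2 reads c1=2 → after 1×micro: 0 ⇒ (c0=0, c1=2, c2=0)
[Gauss-Seidel] macro 4: S0 reads c0=0 → after 1×micro: 0; S1 reads c0=0 → after 1×micro: 2; S2 reads c1=2 → after 1×micro: 0 ⇒ (c0=0, c1=2, c2=0)
[Gauss-Seidel] macro 5: S0 reads c0=0 → after 1×micro: 0; S1 reads c0=0 → after 1×micro: 2; S2 reads c1=2 → after 1×micro: 0 ⇒ (c0=0, c1=2, c2=0)
[Gauss-Seidel] macro 6: S0 reads c0=0 → after 1×micro: 0; S1 reads c0=0 → after 1×micro: 2; S2 reads c1=2 → after 1×micro: 0 ⇒ (c0=0, c1=2, c2=0)
[Gauss-Seidel] macro 7: S0 reads c0=0 → after 1×micro: 0; S1 reads c0=0 → after 1×micro: 2; S2 reads c1=2 → after 1×micro: 0 ⇒ (c0=0, c1=2, c2=0)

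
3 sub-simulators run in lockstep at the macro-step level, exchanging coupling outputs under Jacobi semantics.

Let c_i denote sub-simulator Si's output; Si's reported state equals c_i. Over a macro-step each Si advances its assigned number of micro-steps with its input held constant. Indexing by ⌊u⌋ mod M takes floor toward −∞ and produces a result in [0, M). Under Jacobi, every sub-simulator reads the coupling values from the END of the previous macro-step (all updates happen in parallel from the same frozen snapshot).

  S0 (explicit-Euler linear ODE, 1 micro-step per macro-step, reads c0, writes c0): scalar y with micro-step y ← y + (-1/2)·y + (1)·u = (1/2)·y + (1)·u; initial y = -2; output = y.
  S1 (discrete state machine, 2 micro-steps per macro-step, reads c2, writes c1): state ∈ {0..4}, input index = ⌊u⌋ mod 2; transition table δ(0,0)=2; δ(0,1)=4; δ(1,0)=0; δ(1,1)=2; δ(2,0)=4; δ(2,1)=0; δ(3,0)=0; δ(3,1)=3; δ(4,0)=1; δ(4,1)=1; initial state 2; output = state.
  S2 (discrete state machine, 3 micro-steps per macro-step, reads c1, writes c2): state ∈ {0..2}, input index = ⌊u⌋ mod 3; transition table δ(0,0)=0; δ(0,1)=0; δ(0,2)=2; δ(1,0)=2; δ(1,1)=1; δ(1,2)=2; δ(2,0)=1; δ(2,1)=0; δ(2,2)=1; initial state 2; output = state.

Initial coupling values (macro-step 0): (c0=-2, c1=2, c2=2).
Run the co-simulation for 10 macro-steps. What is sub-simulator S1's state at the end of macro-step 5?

macro 1: S0 reads c0=-2 → after 1×micro: -3; S1 reads c2=2 → after 2×micro: 1; S2 reads c1=2 → after 3×micro: 1 ⇒ (c0=-3, c1=1, c2=1)
macro 2: S0 reads c0=-3 → after 1×micro: -9/2; S1 reads c2=1 → after 2×micro: 0; S2 reads c1=1 → after 3×micro: 1 ⇒ (c0=-9/2, c1=0, c2=1)
macro 3: S0 reads c0=-9/2 → after 1×micro: -27/4; S1 reads c2=1 → after 2×micro: 1; S2 reads c1=0 → after 3×micro: 2 ⇒ (c0=-27/4, c1=1, c2=2)
macro 4: S0 reads c0=-27/4 → after 1×micro: -81/8; S1 reads c2=2 → after 2×micro: 2; S2 reads c1=1 → after 3×micro: 0 ⇒ (c0=-81/8, c1=2, c2=0)
macro 5: S0 reads c0=-81/8 → after 1×micro: -243/16; S1 reads c2=0 → after 2×micro: 1; S2 reads c1=2 → after 3×micro: 2 ⇒ (c0=-243/16, c1=1, c2=2)
macro 6: S0 reads c0=-243/16 → after 1×micro: -729/32; S1 reads c2=2 → after 2×micro: 2; S2 reads c1=1 → after 3×micro: 0 ⇒ (c0=-729/32, c1=2, c2=0)
macro 7: S0 reads c0=-729/32 → after 1×micro: -2187/64; S1 reads c2=0 → after 2×micro: 1; S2 reads c1=2 → after 3×micro: 2 ⇒ (c0=-2187/64, c1=1, c2=2)
macro 8: S0 reads c0=-2187/64 → after 1×micro: -6561/128; S1 reads c2=2 → after 2×micro: 2; S2 reads c1=1 → after 3×micro: 0 ⇒ (c0=-6561/128, c1=2, c2=0)
macro 9: S0 reads c0=-6561/128 → after 1×micro: -19683/256; S1 reads c2=0 → after 2×micro: 1; S2 reads c1=2 → after 3×micro: 2 ⇒ (c0=-19683/256, c1=1, c2=2)
macro 10: S0 reads c0=-19683/256 → after 1×micro: -59049/512; S1 reads c2=2 → after 2×micro: 2; S2 reads c1=1 → after 3×micro: 0 ⇒ (c0=-59049/512, c1=2, c2=0)

S1 state at macro-step 5 = 1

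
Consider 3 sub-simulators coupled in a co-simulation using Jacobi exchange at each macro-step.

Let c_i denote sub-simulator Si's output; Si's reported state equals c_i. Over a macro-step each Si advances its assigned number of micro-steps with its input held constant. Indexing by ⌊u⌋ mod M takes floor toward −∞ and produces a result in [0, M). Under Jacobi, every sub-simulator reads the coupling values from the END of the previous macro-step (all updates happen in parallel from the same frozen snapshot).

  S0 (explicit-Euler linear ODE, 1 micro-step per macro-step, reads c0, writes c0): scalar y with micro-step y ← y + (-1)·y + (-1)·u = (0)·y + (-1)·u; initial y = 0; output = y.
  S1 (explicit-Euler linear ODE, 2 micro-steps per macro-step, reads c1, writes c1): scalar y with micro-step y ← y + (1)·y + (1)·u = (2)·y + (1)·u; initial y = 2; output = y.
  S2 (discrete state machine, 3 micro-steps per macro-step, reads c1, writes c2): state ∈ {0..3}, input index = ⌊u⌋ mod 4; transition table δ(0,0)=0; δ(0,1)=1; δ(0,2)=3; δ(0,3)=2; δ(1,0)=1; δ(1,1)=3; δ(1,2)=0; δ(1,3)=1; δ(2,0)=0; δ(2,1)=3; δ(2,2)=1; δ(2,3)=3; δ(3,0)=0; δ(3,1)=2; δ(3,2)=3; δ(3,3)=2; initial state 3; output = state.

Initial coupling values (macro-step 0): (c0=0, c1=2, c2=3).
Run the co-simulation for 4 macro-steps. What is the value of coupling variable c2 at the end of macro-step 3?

macro 1: S0 reads c0=0 → after 1×micro: 0; S1 reads c1=2 → after 2×micro: 14; S2 reads c1=2 → after 3×micro: 3 ⇒ (c0=0, c1=14, c2=3)
macro 2: S0 reads c0=0 → after 1×micro: 0; S1 reads c1=14 → after 2×micro: 98; S2 reads c1=14 → after 3×micro: 3 ⇒ (c0=0, c1=98, c2=3)
macro 3: S0 reads c0=0 → after 1×micro: 0; S1 reads c1=98 → after 2×micro: 686; S2 reads c1=98 → after 3×micro: 3 ⇒ (c0=0, c1=686, c2=3)
macro 4: S0 reads c0=0 → after 1×micro: 0; S1 reads c1=686 → after 2×micro: 4802; S2 reads c1=686 → after 3×micro: 3 ⇒ (c0=0, c1=4802, c2=3)

c2 at macro-step 3 = 3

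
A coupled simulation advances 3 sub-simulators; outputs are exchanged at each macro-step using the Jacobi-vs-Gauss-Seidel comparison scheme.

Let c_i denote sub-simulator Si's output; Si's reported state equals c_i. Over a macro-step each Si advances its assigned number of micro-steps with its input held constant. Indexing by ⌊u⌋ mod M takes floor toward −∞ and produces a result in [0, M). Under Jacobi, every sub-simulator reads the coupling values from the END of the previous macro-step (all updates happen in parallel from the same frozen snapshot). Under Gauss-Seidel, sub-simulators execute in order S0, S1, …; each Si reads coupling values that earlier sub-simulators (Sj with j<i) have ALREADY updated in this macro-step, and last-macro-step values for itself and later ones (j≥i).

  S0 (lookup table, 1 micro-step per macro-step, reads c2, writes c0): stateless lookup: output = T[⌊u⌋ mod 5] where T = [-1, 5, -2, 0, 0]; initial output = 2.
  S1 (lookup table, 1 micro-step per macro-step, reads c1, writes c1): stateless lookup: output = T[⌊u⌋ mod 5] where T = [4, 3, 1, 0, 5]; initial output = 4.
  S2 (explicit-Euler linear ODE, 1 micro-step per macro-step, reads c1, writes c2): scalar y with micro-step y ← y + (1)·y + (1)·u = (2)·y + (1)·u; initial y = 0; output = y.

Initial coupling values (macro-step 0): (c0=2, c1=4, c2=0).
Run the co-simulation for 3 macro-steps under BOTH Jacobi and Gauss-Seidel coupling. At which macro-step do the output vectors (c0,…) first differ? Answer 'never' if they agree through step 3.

first divergence at macro-step: 1

[Jacobi] macro 1: S0 reads c2=0 → after 1×micro: -1; S1 reads c1=4 → after 1×micro: 5; S2 reads c1=4 → after 1×micro: 4 ⇒ (c0=-1, c1=5, c2=4)
[Jacobi] macro 2: S0 reads c2=4 → after 1×micro: 0; S1 reads c1=5 → after 1×micro: 4; S2 reads c1=5 → after 1×micro: 13 ⇒ (c0=0, c1=4, c2=13)
[Jacobi] macro 3: S0 reads c2=13 → after 1×micro: 0; S1 reads c1=4 → after 1×micro: 5; S2 reads c1=4 → after 1×micro: 30 ⇒ (c0=0, c1=5, c2=30)
[Gauss-Seidel] macro 1: S0 reads c2=0 → after 1×micro: -1; S1 reads c1=4 → after 1×micro: 5; S2 reads c1=5 → after 1×micro: 5 ⇒ (c0=-1, c1=5, c2=5)
[Gauss-Seidel] macro 2: S0 reads c2=5 → after 1×micro: -1; S1 reads c1=5 → after 1×micro: 4; S2 reads c1=4 → after 1×micro: 14 ⇒ (c0=-1, c1=4, c2=14)
[Gauss-Seidel] macro 3: S0 reads c2=14 → after 1×micro: 0; S1 reads c1=4 → after 1×micro: 5; S2 reads c1=5 → after 1×micro: 33 ⇒ (c0=0, c1=5, c2=33)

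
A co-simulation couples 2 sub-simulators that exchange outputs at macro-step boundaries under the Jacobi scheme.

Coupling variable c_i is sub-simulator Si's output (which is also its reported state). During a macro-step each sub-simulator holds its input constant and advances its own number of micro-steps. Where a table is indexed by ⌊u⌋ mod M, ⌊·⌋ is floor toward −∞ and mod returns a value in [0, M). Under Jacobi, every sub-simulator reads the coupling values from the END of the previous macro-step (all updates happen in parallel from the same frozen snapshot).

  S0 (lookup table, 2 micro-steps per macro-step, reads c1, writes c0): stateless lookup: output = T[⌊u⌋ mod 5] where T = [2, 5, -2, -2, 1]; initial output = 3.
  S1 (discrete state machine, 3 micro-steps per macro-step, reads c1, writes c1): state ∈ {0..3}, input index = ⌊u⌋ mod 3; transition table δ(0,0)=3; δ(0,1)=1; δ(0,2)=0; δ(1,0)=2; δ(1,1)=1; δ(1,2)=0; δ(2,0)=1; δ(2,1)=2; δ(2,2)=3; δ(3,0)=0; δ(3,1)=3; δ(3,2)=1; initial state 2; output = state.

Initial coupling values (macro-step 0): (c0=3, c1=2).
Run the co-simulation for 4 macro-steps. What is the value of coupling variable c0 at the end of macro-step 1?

c0 at macro-step 1 = -2

macro 1: S0 reads c1=2 → after 2×micro: -2; S1 reads c1=2 → after 3×micro: 0 ⇒ (c0=-2, c1=0)
macro 2: S0 reads c1=0 → after 2×micro: 2; S1 reads c1=0 → after 3×micro: 3 ⇒ (c0=2, c1=3)
macro 3: S0 reads c1=3 → after 2×micro: -2; S1 reads c1=3 → after 3×micro: 0 ⇒ (c0=-2, c1=0)
macro 4: S0 reads c1=0 → after 2×micro: 2; S1 reads c1=0 → after 3×micro: 3 ⇒ (c0=2, c1=3)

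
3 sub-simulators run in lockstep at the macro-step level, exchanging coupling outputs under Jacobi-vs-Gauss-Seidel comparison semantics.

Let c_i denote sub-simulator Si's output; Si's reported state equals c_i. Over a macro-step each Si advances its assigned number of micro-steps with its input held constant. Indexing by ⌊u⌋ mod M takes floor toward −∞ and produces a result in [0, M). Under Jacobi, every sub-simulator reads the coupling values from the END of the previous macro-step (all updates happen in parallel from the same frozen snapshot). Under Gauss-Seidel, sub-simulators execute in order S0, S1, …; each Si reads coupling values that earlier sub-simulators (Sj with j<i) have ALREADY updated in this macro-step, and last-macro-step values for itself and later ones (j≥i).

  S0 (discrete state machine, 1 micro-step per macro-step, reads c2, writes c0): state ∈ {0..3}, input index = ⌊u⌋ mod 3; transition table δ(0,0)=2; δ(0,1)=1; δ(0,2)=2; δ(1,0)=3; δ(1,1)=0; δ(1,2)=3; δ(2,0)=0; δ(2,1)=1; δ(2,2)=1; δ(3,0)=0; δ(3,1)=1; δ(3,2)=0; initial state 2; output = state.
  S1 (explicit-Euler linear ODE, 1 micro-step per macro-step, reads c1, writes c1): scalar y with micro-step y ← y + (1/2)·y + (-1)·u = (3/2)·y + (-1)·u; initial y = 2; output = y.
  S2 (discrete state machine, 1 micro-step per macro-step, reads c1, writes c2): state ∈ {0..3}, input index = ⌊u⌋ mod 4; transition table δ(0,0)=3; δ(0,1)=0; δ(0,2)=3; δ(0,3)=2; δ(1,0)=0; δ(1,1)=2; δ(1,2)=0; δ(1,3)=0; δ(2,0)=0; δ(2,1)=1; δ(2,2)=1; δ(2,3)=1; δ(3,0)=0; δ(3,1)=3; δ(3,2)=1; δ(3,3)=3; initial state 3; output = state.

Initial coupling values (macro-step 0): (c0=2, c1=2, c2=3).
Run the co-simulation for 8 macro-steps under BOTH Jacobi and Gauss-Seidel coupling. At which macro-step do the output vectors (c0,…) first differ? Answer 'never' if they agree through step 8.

first divergence at macro-step: 1

[Jacobi] macro 1: S0 reads c2=3 → after 1×micro: 0; S1 reads c1=2 → after 1×micro: 1; S2 reads c1=2 → after 1×micro: 1 ⇒ (c0=0, c1=1, c2=1)
[Jacobi] macro 2: S0 reads c2=1 → after 1×micro: 1; S1 reads c1=1 → after 1×micro: 1/2; S2 reads c1=1 → after 1×micro: 2 ⇒ (c0=1, c1=1/2, c2=2)
[Jacobi] macro 3: S0 reads c2=2 → after 1×micro: 3; S1 reads c1=1/2 → after 1×micro: 1/4; S2 reads c1=1/2 → after 1×micro: 0 ⇒ (c0=3, c1=1/4, c2=0)
[Jacobi] macro 4: S0 reads c2=0 → after 1×micro: 0; S1 reads c1=1/4 → after 1×micro: 1/8; S2 reads c1=1/4 → after 1×micro: 3 ⇒ (c0=0, c1=1/8, c2=3)
[Jacobi] macro 5: S0 reads c2=3 → after 1×micro: 2; S1 reads c1=1/8 → after 1×micro: 1/16; S2 reads c1=1/8 → after 1×micro: 0 ⇒ (c0=2, c1=1/16, c2=0)
[Jacobi] macro 6: S0 reads c2=0 → after 1×micro: 0; S1 reads c1=1/16 → after 1×micro: 1/32; S2 reads c1=1/16 → after 1×micro: 3 ⇒ (c0=0, c1=1/32, c2=3)
[Jacobi] macro 7: S0 reads c2=3 → after 1×micro: 2; S1 reads c1=1/32 → after 1×micro: 1/64; S2 reads c1=1/32 → after 1×micro: 0 ⇒ (c0=2, c1=1/64, c2=0)
[Jacobi] macro 8: S0 reads c2=0 → after 1×micro: 0; S1 reads c1=1/64 → after 1×micro: 1/128; S2 reads c1=1/64 → after 1×micro: 3 ⇒ (c0=0, c1=1/128, c2=3)
[Gauss-Seidel] macro 1: S0 reads c2=3 → after 1×micro: 0; S1 reads c1=2 → after 1×micro: 1; S2 reads c1=1 → after 1×micro: 3 ⇒ (c0=0, c1=1, c2=3)
[Gauss-Seidel] macro 2: S0 reads c2=3 → after 1×micro: 2; S1 reads c1=1 → after 1×micro: 1/2; S2 reads c1=1/2 → after 1×micro: 0 ⇒ (c0=2, c1=1/2, c2=0)
[Gauss-Seidel] macro 3: S0 reads c2=0 → after 1×micro: 0; S1 reads c1=1/2 → after 1×micro: 1/4; S2 reads c1=1/4 → after 1×micro: 3 ⇒ (c0=0, c1=1/4, c2=3)
[Gauss-Seidel] macro 4: S0 reads c2=3 → after 1×micro: 2; S1 reads c1=1/4 → after 1×micro: 1/8; S2 reads c1=1/8 → after 1×micro: 0 ⇒ (c0=2, c1=1/8, c2=0)
[Gauss-Seidel] macro 5: S0 reads c2=0 → after 1×micro: 0; S1 reads c1=1/8 → after 1×micro: 1/16; S2 reads c1=1/16 → after 1×micro: 3 ⇒ (c0=0, c1=1/16, c2=3)
[Gauss-Seidel] macro 6: S0 reads c2=3 → after 1×micro: 2; S1 reads c1=1/16 → after 1×micro: 1/32; S2 reads c1=1/32 → after 1×micro: 0 ⇒ (c0=2, c1=1/32, c2=0)
[Gauss-Seidel] macro 7: S0 reads c2=0 → after 1×micro: 0; S1 reads c1=1/32 → after 1×micro: 1/64; S2 reads c1=1/64 → after 1×micro: 3 ⇒ (c0=0, c1=1/64, c2=3)
[Gauss-Seidel] macro 8: S0 reads c2=3 → after 1×micro: 2; S1 reads c1=1/64 → after 1×micro: 1/128; S2 reads c1=1/128 → after 1×micro: 0 ⇒ (c0=2, c1=1/128, c2=0)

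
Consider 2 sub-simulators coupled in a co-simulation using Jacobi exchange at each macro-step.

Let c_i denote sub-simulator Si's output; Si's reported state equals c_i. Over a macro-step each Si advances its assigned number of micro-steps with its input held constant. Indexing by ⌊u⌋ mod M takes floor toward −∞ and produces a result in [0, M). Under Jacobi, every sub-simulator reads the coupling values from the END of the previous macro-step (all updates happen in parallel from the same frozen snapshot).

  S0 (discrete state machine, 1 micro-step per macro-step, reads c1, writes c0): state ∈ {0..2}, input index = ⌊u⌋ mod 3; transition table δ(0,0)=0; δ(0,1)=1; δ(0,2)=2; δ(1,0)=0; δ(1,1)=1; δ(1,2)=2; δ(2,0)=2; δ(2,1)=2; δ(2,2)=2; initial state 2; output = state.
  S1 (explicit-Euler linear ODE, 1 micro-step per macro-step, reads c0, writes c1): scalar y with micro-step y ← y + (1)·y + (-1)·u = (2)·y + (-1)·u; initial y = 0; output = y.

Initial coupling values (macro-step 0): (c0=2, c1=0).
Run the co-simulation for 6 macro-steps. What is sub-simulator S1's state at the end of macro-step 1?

S1 state at macro-step 1 = -2

macro 1: S0 reads c1=0 → after 1×micro: 2; S1 reads c0=2 → after 1×micro: -2 ⇒ (c0=2, c1=-2)
macro 2: S0 reads c1=-2 → after 1×micro: 2; S1 reads c0=2 → after 1×micro: -6 ⇒ (c0=2, c1=-6)
macro 3: S0 reads c1=-6 → after 1×micro: 2; S1 reads c0=2 → after 1×micro: -14 ⇒ (c0=2, c1=-14)
macro 4: S0 reads c1=-14 → after 1×micro: 2; S1 reads c0=2 → after 1×micro: -30 ⇒ (c0=2, c1=-30)
macro 5: S0 reads c1=-30 → after 1×micro: 2; S1 reads c0=2 → after 1×micro: -62 ⇒ (c0=2, c1=-62)
macro 6: S0 reads c1=-62 → after 1×micro: 2; S1 reads c0=2 → after 1×micro: -126 ⇒ (c0=2, c1=-126)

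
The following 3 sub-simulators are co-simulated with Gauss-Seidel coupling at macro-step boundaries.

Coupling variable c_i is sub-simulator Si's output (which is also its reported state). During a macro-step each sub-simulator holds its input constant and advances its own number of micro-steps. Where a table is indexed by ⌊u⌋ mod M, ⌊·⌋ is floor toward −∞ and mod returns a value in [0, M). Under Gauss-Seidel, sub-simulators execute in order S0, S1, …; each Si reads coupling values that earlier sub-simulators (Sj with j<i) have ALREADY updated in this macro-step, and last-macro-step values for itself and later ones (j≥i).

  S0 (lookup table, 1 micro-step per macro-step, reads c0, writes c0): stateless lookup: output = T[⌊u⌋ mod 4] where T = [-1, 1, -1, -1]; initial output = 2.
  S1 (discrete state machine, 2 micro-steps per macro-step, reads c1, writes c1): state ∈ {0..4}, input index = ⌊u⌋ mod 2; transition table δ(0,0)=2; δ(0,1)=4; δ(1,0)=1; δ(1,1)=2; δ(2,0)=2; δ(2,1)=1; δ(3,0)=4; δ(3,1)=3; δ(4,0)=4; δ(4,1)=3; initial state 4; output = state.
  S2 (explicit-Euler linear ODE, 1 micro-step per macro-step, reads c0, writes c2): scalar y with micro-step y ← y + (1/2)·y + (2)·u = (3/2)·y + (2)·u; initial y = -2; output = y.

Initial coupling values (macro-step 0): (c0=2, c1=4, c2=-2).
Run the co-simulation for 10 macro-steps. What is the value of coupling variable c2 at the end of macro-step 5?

c2 at macro-step 5 = -665/16

macro 1: S0 reads c0=2 → after 1×micro: -1; S1 reads c1=4 → after 2×micro: 4; S2 reads c0=-1 → after 1×micro: -5 ⇒ (c0=-1, c1=4, c2=-5)
macro 2: S0 reads c0=-1 → after 1×micro: -1; S1 reads c1=4 → after 2×micro: 4; S2 reads c0=-1 → after 1×micro: -19/2 ⇒ (c0=-1, c1=4, c2=-19/2)
macro 3: S0 reads c0=-1 → after 1×micro: -1; S1 reads c1=4 → after 2×micro: 4; S2 reads c0=-1 → after 1×micro: -65/4 ⇒ (c0=-1, c1=4, c2=-65/4)
macro 4: S0 reads c0=-1 → after 1×micro: -1; S1 reads c1=4 → after 2×micro: 4; S2 reads c0=-1 → after 1×micro: -211/8 ⇒ (c0=-1, c1=4, c2=-211/8)
macro 5: S0 reads c0=-1 → after 1×micro: -1; S1 reads c1=4 → after 2×micro: 4; S2 reads c0=-1 → after 1×micro: -665/16 ⇒ (c0=-1, c1=4, c2=-665/16)
macro 6: S0 reads c0=-1 → after 1×micro: -1; S1 reads c1=4 → after 2×micro: 4; S2 reads c0=-1 → after 1×micro: -2059/32 ⇒ (c0=-1, c1=4, c2=-2059/32)
macro 7: S0 reads c0=-1 → after 1×micro: -1; S1 reads c1=4 → after 2×micro: 4; S2 reads c0=-1 → after 1×micro: -6305/64 ⇒ (c0=-1, c1=4, c2=-6305/64)
macro 8: S0 reads c0=-1 → after 1×micro: -1; S1 reads c1=4 → after 2×micro: 4; S2 reads c0=-1 → after 1×micro: -19171/128 ⇒ (c0=-1, c1=4, c2=-19171/128)
macro 9: S0 reads c0=-1 → after 1×micro: -1; S1 reads c1=4 → after 2×micro: 4; S2 reads c0=-1 → after 1×micro: -58025/256 ⇒ (c0=-1, c1=4, c2=-58025/256)
macro 10: S0 reads c0=-1 → after 1×micro: -1; S1 reads c1=4 → after 2×micro: 4; S2 reads c0=-1 → after 1×micro: -175099/512 ⇒ (c0=-1, c1=4, c2=-175099/512)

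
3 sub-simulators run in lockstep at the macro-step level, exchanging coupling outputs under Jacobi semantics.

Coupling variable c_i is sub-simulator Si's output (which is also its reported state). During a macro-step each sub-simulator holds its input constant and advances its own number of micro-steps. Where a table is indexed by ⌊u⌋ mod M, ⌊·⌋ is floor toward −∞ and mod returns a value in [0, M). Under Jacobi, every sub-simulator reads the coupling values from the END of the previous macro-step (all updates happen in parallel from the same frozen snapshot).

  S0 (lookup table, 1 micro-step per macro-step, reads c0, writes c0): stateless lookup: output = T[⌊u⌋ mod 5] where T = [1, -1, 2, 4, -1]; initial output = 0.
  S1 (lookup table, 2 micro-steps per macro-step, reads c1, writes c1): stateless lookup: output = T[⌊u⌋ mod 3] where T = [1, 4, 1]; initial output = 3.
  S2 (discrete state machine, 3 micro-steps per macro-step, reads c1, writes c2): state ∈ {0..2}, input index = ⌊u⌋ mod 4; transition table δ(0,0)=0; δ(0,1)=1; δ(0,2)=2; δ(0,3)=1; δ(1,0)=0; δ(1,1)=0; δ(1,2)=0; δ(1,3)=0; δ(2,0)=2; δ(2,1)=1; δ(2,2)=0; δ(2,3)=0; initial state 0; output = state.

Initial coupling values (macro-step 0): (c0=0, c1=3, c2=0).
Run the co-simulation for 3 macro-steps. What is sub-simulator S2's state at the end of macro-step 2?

S2 state at macro-step 2 = 0

macro 1: S0 reads c0=0 → after 1×micro: 1; S1 reads c1=3 → after 2×micro: 1; S2 reads c1=3 → after 3×micro: 1 ⇒ (c0=1, c1=1, c2=1)
macro 2: S0 reads c0=1 → after 1×micro: -1; S1 reads c1=1 → after 2×micro: 4; S2 reads c1=1 → after 3×micro: 0 ⇒ (c0=-1, c1=4, c2=0)
macro 3: S0 reads c0=-1 → after 1×micro: -1; S1 reads c1=4 → after 2×micro: 4; S2 reads c1=4 → after 3×micro: 0 ⇒ (c0=-1, c1=4, c2=0)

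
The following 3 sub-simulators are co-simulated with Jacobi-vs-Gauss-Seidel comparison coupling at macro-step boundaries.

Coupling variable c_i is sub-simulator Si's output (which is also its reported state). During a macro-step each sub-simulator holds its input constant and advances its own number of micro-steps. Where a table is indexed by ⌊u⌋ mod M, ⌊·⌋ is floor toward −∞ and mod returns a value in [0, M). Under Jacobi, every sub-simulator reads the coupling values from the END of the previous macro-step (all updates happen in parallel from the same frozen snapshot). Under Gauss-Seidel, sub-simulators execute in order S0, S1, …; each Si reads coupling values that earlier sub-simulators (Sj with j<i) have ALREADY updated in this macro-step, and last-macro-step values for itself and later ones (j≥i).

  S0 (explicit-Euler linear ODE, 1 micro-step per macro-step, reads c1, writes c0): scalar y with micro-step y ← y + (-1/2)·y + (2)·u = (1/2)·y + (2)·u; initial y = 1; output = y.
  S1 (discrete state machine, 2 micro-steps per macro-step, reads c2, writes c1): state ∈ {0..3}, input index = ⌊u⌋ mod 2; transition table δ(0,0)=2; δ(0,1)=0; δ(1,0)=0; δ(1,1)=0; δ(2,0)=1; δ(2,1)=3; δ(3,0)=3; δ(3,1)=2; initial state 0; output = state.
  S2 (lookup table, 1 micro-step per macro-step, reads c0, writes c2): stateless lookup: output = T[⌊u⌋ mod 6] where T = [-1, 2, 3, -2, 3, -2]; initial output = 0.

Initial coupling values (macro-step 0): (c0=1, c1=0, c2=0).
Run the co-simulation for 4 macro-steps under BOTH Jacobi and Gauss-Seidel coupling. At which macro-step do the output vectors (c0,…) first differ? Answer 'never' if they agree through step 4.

first divergence at macro-step: 1

[Jacobi] macro 1: S0 reads c1=0 → after 1×micro: 1/2; S1 reads c2=0 → after 2×micro: 1; S2 reads c0=1 → after 1×micro: 2 ⇒ (c0=1/2, c1=1, c2=2)
[Jacobi] macro 2: S0 reads c1=1 → after 1×micro: 9/4; S1 reads c2=2 → after 2×micro: 2; S2 reads c0=1/2 → after 1×micro: -1 ⇒ (c0=9/4, c1=2, c2=-1)
[Jacobi] macro 3: S0 reads c1=2 → after 1×micro: 41/8; S1 reads c2=-1 → after 2×micro: 2; S2 reads c0=9/4 → after 1×micro: 3 ⇒ (c0=41/8, c1=2, c2=3)
[Jacobi] macro 4: S0 reads c1=2 → after 1×micro: 105/16; S1 reads c2=3 → after 2×micro: 2; S2 reads c0=41/8 → after 1×micro: -2 ⇒ (c0=105/16, c1=2, c2=-2)
[Gauss-Seidel] macro 1: S0 reads c1=0 → after 1×micro: 1/2; S1 reads c2=0 → after 2×micro: 1; S2 reads c0=1/2 → after 1×micro: -1 ⇒ (c0=1/2, c1=1, c2=-1)
[Gauss-Seidel] macro 2: S0 reads c1=1 → after 1×micro: 9/4; S1 reads c2=-1 → after 2×micro: 0; S2 reads c0=9/4 → after 1×micro: 3 ⇒ (c0=9/4, c1=0, c2=3)
[Gauss-Seidel] macro 3: S0 reads c1=0 → after 1×micro: 9/8; S1 reads c2=3 → after 2×micro: 0; S2 reads c0=9/8 → after 1×micro: 2 ⇒ (c0=9/8, c1=0, c2=2)
[Gauss-Seidel] macro 4: S0 reads c1=0 → after 1×micro: 9/16; S1 reads c2=2 → after 2×micro: 1; S2 reads c0=9/16 → after 1×micro: -1 ⇒ (c0=9/16, c1=1, c2=-1)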